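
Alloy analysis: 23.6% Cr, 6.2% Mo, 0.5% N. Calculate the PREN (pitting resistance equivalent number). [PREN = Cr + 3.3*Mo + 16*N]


Apply the PREN formula: PREN = Cr + 3.3*Mo + 16*N
PREN = 23.6 + 3.3*6.2 + 16*0.5
PREN = 23.6 + 20.46 + 8.0 = 52.06

52.06


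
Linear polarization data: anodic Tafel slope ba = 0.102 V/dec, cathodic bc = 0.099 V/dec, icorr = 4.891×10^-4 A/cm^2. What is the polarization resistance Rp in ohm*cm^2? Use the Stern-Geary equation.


Apply the Stern-Geary equation: Rp = ba*bc / (2.303*icorr*(ba+bc))
ba*bc = 0.102*0.099 = 0.010098
ba+bc = 0.201; 2.303*icorr*(ba+bc) = 2.303*4.891×10^-4*0.201 = 2.2640586×10^-4
Rp = 0.010098 / 2.2640586×10^-4 = 44.6 ohm*cm^2

44.6 ohm*cm^2


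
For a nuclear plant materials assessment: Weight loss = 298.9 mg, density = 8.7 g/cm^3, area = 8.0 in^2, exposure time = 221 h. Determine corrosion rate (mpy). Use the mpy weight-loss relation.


Apply the mpy weight-loss relation: CR = 534 * W / (D * A * T)
Numerator: 534 * 298.9 = 159612.6
Denominator: 8.7 * 8.0 * 221 = 15381.6
CR = 159612.6 / 15381.6 = 10.37685 mpy

10.37685 mpy


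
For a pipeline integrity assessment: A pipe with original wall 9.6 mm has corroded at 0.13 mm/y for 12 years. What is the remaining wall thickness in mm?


Remaining wall = original − CR × time
t = 9.6 − 0.13*12 = 9.6 − 1.56 = 8.04 mm

8.04 mm


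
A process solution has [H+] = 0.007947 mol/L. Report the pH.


pH = −log10[H+]
pH = −log10(0.007947) = 2.1

2.1


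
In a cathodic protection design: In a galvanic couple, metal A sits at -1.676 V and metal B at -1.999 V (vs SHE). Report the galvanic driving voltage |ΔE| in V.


Driving voltage is the absolute potential difference.
|ΔE| = |-1.676 − (-1.999)| = 0.323 V

0.323 V


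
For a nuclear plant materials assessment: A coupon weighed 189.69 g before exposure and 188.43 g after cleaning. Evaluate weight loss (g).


Weight loss = initial − final
WL = 189.69 − 188.43 = 1.26 g

1.26 g


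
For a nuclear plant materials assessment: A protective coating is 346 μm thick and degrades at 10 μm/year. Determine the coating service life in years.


Service life = thickness / degradation rate
Life = 346 / 10 = 34.6 years

34.6 years


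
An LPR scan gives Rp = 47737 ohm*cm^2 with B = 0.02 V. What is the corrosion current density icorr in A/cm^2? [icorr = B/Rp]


Apply the Stern-Geary relation: icorr = B / Rp
icorr = 0.02 / 47737 = 4.19×10^-7 A/cm^2

4.19×10^-7 A/cm^2


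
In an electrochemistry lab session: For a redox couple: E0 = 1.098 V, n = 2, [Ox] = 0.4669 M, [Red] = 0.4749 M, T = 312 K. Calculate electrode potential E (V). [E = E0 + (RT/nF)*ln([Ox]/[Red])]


Apply the Nernst equation: E = E0 + (RT/nF)*ln([Ox]/[Red])
Step 1: RT/nF = 8.314*312/(2*96485) = 0.01344234 V
Step 2: [Ox]/[Red] = 0.4669/0.4749 = 0.983154
Step 3: ln(0.983154) = -0.01699
Step 4: correction = 0.01344234 * -0.01699 = -0.0002 V
E = 1.098 + -0.0002 = 1.0978 V

1.0978 V


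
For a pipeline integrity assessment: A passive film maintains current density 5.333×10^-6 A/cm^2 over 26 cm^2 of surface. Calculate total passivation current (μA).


I = i_pass * A, then convert A → μA (×10^6)
I = 5.333×10^-6 * 26 * 10^6 = 138.66 μA

138.66 μA


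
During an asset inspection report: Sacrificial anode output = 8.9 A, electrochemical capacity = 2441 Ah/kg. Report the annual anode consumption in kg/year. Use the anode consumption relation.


Annual consumption = current * hours per year / capacity
Rate = 8.9 * 8760 / 2441 = 31.9 kg/year

31.9 kg/year


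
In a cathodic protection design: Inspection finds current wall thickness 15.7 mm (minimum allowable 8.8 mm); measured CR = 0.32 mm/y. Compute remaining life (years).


Apply the remaining-life relation: RL = (t_current − t_min) / CR
RL = (15.7 − 8.8) / 0.32 = 6.9 / 0.32 = 21.6 years

21.6 years


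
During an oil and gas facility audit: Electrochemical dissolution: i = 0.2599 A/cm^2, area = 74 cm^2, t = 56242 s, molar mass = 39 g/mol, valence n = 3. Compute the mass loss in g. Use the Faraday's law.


Apply Faraday's law: m = i*A*t*M / (n*F)
Total charge passed Q = i*A*t = 0.2599*74*56242 = 1081679.8892 C
m = Q*M/(n*F) = 1081679.8892*39/(3*96485) = 145.74119 g

145.74119 g


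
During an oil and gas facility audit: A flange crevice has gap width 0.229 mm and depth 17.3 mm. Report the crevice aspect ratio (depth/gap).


Aspect ratio = depth / gap
Ratio = 17.3 / 0.229 = 75.5

75.5


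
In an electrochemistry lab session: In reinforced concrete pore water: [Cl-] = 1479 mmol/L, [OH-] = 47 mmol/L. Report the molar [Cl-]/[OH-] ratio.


Threshold parameter = [Cl-] / [OH-] (molar basis; both in mmol/L, so units cancel)
Ratio = 1479 / 47 = 31.47

31.47


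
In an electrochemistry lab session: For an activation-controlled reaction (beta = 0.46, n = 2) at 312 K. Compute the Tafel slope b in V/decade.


Apply the Tafel slope relation: b = 2.303*R*T/(beta*n*F)
Numerator: 2.303 * 8.314 * 312 = 5973.91
Denominator: 0.46 * 2 * 96485 = 88766.2
b = 5973.91 / 88766.2 = 0.0673 V/decade

0.0673 V/decade


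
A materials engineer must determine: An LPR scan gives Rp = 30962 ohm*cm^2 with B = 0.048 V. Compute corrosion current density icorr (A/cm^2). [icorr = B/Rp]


Apply the Stern-Geary relation: icorr = B / Rp
icorr = 0.048 / 30962 = 1.55×10^-6 A/cm^2

1.55×10^-6 A/cm^2


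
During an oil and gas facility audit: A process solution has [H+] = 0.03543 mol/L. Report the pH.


pH = −log10[H+]
pH = −log10(0.03543) = 1.45

1.45


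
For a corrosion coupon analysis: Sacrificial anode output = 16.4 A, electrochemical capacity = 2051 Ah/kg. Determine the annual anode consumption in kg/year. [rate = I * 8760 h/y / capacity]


Annual consumption = current * hours per year / capacity
Rate = 16.4 * 8760 / 2051 = 70.0 kg/year

70.0 kg/year


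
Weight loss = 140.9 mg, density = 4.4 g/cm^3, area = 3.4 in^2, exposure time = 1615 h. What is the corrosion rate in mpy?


Apply the mpy weight-loss relation: CR = 534 * W / (D * A * T)
Numerator: 534 * 140.9 = 75240.6
Denominator: 4.4 * 3.4 * 1615 = 24160.4
CR = 75240.6 / 24160.4 = 3.1142 mpy

3.1142 mpy


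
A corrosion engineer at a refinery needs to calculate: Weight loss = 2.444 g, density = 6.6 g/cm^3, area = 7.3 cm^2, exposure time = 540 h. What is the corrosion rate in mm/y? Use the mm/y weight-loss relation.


Apply the mm/y weight-loss relation: CR = 87600 * W / (D * A * T)
Numerator: 87600 * 2.444 = 214094.4
Denominator: 6.6 * 7.3 * 540 = 26017.2
CR = 214094.4 / 26017.2 = 8.229 mm/y

8.229 mm/y


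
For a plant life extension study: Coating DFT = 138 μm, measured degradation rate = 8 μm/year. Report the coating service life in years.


Service life = thickness / degradation rate
Life = 138 / 8 = 17.3 years

17.3 years


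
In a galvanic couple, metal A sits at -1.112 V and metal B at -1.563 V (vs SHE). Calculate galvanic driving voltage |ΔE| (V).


Driving voltage is the absolute potential difference.
|ΔE| = |-1.112 − (-1.563)| = 0.451 V

0.451 V


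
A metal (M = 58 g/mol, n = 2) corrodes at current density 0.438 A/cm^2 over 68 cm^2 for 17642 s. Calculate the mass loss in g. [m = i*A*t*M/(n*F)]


Apply Faraday's law: m = i*A*t*M / (n*F)
Total charge passed Q = i*A*t = 0.438*68*17642 = 525449.328 C
m = Q*M/(n*F) = 525449.328*58/(2*96485) = 157.9316 g

157.9316 g


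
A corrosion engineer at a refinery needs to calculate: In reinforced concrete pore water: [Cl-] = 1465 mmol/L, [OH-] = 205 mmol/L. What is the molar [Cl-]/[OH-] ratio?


Threshold parameter = [Cl-] / [OH-] (molar basis; both in mmol/L, so units cancel)
Ratio = 1465 / 205 = 7.15

7.15


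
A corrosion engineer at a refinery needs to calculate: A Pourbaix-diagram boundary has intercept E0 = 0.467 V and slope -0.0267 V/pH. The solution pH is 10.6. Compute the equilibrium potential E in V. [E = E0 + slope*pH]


Apply the Pourbaix line equation: E = E0 + slope*pH
E = 0.467 + (-0.0267)*10.6 = 0.467 + (-0.28302) = 0.18398 V
Rounded to 3 decimal places: E = 0.184 V

0.184 V


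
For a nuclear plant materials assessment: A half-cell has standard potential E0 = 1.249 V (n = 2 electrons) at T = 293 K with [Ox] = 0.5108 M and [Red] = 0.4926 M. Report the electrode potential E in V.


Apply the Nernst equation: E = E0 + (RT/nF)*ln([Ox]/[Red])
Step 1: RT/nF = 8.314*293/(2*96485) = 0.01262373 V
Step 2: [Ox]/[Red] = 0.5108/0.4926 = 1.036947
Step 3: ln(1.036947) = 0.036281
Step 4: correction = 0.01262373 * 0.036281 = 0.0005 V
E = 1.249 + 0.0005 = 1.2495 V

1.2495 V


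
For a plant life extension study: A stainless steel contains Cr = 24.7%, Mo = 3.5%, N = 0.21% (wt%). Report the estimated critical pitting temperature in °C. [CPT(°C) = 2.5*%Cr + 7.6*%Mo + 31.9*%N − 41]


Apply the ASTM G48 empirical CPT estimate: CPT(°C) = 2.5*%Cr + 7.6*%Mo + 31.9*%N − 41
2.5*24.7 = 61.75; 7.6*3.5 = 26.6; 31.9*0.21 = 6.699
CPT = 61.75 + 26.6 + 6.699 − 41 = 54.049 °C
Rounded to 0.1 °C: CPT ≈ 54.0 °C

54.0 °C


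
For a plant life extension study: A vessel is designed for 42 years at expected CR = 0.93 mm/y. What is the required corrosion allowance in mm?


Corrosion allowance = CR × design life
CA = 0.93 * 42 = 39.06 mm

39.06 mm


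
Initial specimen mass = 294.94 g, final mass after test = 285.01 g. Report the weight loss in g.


Weight loss = initial − final
WL = 294.94 − 285.01 = 9.93 g

9.93 g


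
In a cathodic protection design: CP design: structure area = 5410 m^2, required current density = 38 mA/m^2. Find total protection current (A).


I = area * current density, then convert mA → A (÷1000)
I = 5410 * 38 / 1000 = 205.58 A

205.58 A


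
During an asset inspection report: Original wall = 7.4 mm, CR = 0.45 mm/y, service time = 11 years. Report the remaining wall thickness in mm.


Remaining wall = original − CR × time
t = 7.4 − 0.45*11 = 7.4 − 4.95 = 2.45 mm

2.45 mm


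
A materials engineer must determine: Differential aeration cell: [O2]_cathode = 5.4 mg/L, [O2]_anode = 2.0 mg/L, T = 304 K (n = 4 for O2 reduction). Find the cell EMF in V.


Apply the Nernst concentration-cell relation: E = (RT/nF)*ln(C_cathode/C_anode)
RT/nF = 8.314*304/(4*96485) = 0.00654883 V
ln(5.4/2.0) = 0.99325
E = 0.00654883 * 0.99325 = 0.0065 V

0.0065 V


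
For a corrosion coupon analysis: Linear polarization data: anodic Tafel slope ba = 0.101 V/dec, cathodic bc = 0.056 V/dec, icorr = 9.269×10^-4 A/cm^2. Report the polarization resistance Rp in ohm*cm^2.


Apply the Stern-Geary equation: Rp = ba*bc / (2.303*icorr*(ba+bc))
ba*bc = 0.101*0.056 = 0.005656
ba+bc = 0.157; 2.303*icorr*(ba+bc) = 2.303*9.269×10^-4*0.157 = 3.3514016×10^-4
Rp = 0.005656 / 3.3514016×10^-4 = 16.9 ohm*cm^2

16.9 ohm*cm^2


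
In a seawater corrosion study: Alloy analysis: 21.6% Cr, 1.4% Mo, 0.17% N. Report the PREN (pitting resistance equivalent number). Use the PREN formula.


Apply the PREN formula: PREN = Cr + 3.3*Mo + 16*N
PREN = 21.6 + 3.3*1.4 + 16*0.17
PREN = 21.6 + 4.62 + 2.72 = 28.94

28.94


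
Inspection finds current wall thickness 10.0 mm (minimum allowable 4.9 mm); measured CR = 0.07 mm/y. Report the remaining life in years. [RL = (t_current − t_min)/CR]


Apply the remaining-life relation: RL = (t_current − t_min) / CR
RL = (10.0 − 4.9) / 0.07 = 5.1 / 0.07 = 72.9 years

72.9 years


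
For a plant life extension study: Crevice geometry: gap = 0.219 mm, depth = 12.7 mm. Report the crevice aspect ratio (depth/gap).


Aspect ratio = depth / gap
Ratio = 12.7 / 0.219 = 58.0

58.0


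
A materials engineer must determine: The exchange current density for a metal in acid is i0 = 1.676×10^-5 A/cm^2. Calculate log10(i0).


i0 = 1.676×10^-5 A/cm^2
log10(i0) = -4.776

-4.776


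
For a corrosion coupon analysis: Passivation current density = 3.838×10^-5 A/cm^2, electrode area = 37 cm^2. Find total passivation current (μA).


I = i_pass * A, then convert A → μA (×10^6)
I = 3.838×10^-5 * 37 * 10^6 = 1420.06 μA

1420.06 μA


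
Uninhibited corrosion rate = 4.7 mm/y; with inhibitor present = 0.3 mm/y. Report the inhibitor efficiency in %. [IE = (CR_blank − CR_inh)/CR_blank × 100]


Apply the inhibitor-efficiency definition: IE = (CR_blank − CR_inh)/CR_blank × 100
IE = (4.7 − 0.3) / 4.7 × 100
IE = 4.4 / 4.7 × 100 = 93.6 %

93.6 %


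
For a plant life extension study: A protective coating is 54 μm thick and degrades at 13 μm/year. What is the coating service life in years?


Service life = thickness / degradation rate
Life = 54 / 13 = 4.2 years

4.2 years


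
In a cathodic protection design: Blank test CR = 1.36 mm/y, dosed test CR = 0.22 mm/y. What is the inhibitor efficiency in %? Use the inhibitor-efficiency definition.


Apply the inhibitor-efficiency definition: IE = (CR_blank − CR_inh)/CR_blank × 100
IE = (1.36 − 0.22) / 1.36 × 100
IE = 1.14 / 1.36 × 100 = 83.8 %

83.8 %


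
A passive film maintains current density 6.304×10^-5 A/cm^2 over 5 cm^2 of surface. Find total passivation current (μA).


I = i_pass * A, then convert A → μA (×10^6)
I = 6.304×10^-5 * 5 * 10^6 = 315.2 μA

315.2 μA


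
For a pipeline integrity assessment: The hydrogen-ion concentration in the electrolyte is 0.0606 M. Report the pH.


pH = −log10[H+]
pH = −log10(0.0606) = 1.22

1.22


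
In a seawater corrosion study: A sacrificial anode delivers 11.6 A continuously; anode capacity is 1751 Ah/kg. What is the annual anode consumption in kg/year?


Annual consumption = current * hours per year / capacity
Rate = 11.6 * 8760 / 1751 = 58.0 kg/year

58.0 kg/year


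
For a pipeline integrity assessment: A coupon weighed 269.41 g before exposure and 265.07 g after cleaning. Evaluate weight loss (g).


Weight loss = initial − final
WL = 269.41 − 265.07 = 4.34 g

4.34 g


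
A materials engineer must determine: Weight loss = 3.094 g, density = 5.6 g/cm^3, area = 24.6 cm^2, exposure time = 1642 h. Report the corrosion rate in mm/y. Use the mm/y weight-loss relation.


Apply the mm/y weight-loss relation: CR = 87600 * W / (D * A * T)
Numerator: 87600 * 3.094 = 271034.4
Denominator: 5.6 * 24.6 * 1642 = 226201.92
CR = 271034.4 / 226201.92 = 1.198197 mm/y

1.198197 mm/y


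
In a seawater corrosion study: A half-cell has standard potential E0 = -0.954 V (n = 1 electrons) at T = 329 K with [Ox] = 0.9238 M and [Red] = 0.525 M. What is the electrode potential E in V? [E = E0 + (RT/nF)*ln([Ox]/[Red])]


Apply the Nernst equation: E = E0 + (RT/nF)*ln([Ox]/[Red])
Step 1: RT/nF = 8.314*329/(1*96485) = 0.02834955 V
Step 2: [Ox]/[Red] = 0.9238/0.525 = 1.759619
Step 3: ln(1.759619) = 0.565097
Step 4: correction = 0.02834955 * 0.565097 = 0.016 V
E = -0.954 + 0.016 = -0.938 V

-0.938 V


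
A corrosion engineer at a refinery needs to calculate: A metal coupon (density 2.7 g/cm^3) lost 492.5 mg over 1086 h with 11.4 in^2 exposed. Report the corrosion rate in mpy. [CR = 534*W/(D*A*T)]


Apply the mpy weight-loss relation: CR = 534 * W / (D * A * T)
Numerator: 534 * 492.5 = 262995.0
Denominator: 2.7 * 11.4 * 1086 = 33427.08
CR = 262995.0 / 33427.08 = 7.8677 mpy

7.8677 mpy


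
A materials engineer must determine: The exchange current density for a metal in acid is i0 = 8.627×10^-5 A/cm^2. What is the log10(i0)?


i0 = 8.627×10^-5 A/cm^2
log10(i0) = -4.064

-4.064


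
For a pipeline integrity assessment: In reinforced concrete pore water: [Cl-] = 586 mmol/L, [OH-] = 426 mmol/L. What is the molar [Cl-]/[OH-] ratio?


Threshold parameter = [Cl-] / [OH-] (molar basis; both in mmol/L, so units cancel)
Ratio = 586 / 426 = 1.38

1.38


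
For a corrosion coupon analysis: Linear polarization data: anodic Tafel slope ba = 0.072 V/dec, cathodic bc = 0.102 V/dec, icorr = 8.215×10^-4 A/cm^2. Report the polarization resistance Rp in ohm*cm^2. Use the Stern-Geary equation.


Apply the Stern-Geary equation: Rp = ba*bc / (2.303*icorr*(ba+bc))
ba*bc = 0.072*0.102 = 0.007344
ba+bc = 0.174; 2.303*icorr*(ba+bc) = 2.303*8.215×10^-4*0.174 = 3.2919312×10^-4
Rp = 0.007344 / 3.2919312×10^-4 = 22.31 ohm*cm^2

22.31 ohm*cm^2


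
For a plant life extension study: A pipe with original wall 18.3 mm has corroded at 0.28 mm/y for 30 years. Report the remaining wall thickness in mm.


Remaining wall = original − CR × time
t = 18.3 − 0.28*30 = 18.3 − 8.4 = 9.9 mm

9.9 mm


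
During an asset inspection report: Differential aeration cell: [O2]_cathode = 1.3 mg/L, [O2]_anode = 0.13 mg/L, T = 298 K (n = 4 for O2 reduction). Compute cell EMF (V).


Apply the Nernst concentration-cell relation: E = (RT/nF)*ln(C_cathode/C_anode)
RT/nF = 8.314*298/(4*96485) = 0.00641958 V
ln(1.3/0.13) = 2.30259
E = 0.00641958 * 2.30259 = 0.01478 V

0.01478 V


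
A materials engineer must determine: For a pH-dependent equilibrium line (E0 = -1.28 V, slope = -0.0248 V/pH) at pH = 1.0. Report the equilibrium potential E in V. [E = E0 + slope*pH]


Apply the Pourbaix line equation: E = E0 + slope*pH
E = -1.28 + (-0.0248)*1.0 = -1.28 + (-0.0248) = -1.3048 V
Rounded to 4 decimal places: E = -1.3048 V

-1.3048 V


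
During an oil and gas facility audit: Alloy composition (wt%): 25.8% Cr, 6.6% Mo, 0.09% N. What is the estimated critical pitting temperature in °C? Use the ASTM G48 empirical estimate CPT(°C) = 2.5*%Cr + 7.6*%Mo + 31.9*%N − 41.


Apply the ASTM G48 empirical CPT estimate: CPT(°C) = 2.5*%Cr + 7.6*%Mo + 31.9*%N − 41
2.5*25.8 = 64.5; 7.6*6.6 = 50.16; 31.9*0.09 = 2.871
CPT = 64.5 + 50.16 + 2.871 − 41 = 76.531 °C
Rounded to 0.1 °C: CPT ≈ 76.5 °C

76.5 °C


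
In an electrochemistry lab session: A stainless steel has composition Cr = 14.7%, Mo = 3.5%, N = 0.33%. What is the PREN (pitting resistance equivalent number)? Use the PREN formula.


Apply the PREN formula: PREN = Cr + 3.3*Mo + 16*N
PREN = 14.7 + 3.3*3.5 + 16*0.33
PREN = 14.7 + 11.55 + 5.28 = 31.53

31.53


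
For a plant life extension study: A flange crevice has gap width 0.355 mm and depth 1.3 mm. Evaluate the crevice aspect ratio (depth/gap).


Aspect ratio = depth / gap
Ratio = 1.3 / 0.355 = 3.7

3.7


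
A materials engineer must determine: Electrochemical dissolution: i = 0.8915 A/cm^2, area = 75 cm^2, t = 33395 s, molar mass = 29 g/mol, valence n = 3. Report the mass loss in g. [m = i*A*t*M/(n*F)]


Apply Faraday's law: m = i*A*t*M / (n*F)
Total charge passed Q = i*A*t = 0.8915*75*33395 = 2232873.1875 C
m = Q*M/(n*F) = 2232873.1875*29/(3*96485) = 223.70774 g

223.70774 g


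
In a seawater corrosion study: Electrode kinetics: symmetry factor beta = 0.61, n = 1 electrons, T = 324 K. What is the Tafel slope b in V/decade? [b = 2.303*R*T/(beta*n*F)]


Apply the Tafel slope relation: b = 2.303*R*T/(beta*n*F)
Numerator: 2.303 * 8.314 * 324 = 6203.67
Denominator: 0.61 * 1 * 96485 = 58855.85
b = 6203.67 / 58855.85 = 0.1054 V/decade

0.1054 V/decade


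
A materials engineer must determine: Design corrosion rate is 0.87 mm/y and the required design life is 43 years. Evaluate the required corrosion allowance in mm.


Corrosion allowance = CR × design life
CA = 0.87 * 43 = 37.41 mm

37.41 mm


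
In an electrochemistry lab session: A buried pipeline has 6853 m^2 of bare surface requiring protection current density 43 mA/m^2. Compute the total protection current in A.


I = area * current density, then convert mA → A (÷1000)
I = 6853 * 43 / 1000 = 294.68 A

294.68 A


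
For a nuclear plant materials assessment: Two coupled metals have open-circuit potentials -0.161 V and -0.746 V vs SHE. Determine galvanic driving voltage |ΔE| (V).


Driving voltage is the absolute potential difference.
|ΔE| = |-0.161 − (-0.746)| = 0.585 V

0.585 V


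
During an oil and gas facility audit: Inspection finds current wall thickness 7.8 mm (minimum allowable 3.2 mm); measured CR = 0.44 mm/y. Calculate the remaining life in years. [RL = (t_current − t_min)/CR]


Apply the remaining-life relation: RL = (t_current − t_min) / CR
RL = (7.8 − 3.2) / 0.44 = 4.6 / 0.44 = 10.5 years

10.5 years


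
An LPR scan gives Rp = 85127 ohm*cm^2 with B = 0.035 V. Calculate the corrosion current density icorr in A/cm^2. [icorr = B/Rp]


Apply the Stern-Geary relation: icorr = B / Rp
icorr = 0.035 / 85127 = 4.112×10^-7 A/cm^2

4.112×10^-7 A/cm^2


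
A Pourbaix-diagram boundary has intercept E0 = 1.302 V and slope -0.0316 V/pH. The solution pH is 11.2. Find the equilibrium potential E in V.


Apply the Pourbaix line equation: E = E0 + slope*pH
E = 1.302 + (-0.0316)*11.2 = 1.302 + (-0.35392) = 0.94808 V
Rounded to 4 decimal places: E = 0.9481 V

0.9481 V


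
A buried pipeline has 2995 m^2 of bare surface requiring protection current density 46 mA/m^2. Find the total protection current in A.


I = area * current density, then convert mA → A (÷1000)
I = 2995 * 46 / 1000 = 137.77 A

137.77 A


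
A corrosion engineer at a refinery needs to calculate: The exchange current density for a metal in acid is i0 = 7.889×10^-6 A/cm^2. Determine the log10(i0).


i0 = 7.889×10^-6 A/cm^2
log10(i0) = -5.103

-5.103


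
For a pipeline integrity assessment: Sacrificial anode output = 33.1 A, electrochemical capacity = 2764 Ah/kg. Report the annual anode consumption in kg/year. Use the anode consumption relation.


Annual consumption = current * hours per year / capacity
Rate = 33.1 * 8760 / 2764 = 104.9 kg/year

104.9 kg/year


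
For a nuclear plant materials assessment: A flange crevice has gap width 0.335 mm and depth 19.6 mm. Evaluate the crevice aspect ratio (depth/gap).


Aspect ratio = depth / gap
Ratio = 19.6 / 0.335 = 58.5

58.5


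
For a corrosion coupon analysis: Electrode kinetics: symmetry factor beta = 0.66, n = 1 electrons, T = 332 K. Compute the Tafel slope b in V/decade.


Apply the Tafel slope relation: b = 2.303*R*T/(beta*n*F)
Numerator: 2.303 * 8.314 * 332 = 6356.85
Denominator: 0.66 * 1 * 96485 = 63680.1
b = 6356.85 / 63680.1 = 0.0998 V/decade

0.0998 V/decade


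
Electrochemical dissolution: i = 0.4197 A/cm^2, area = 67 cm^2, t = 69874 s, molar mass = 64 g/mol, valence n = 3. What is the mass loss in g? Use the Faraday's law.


Apply Faraday's law: m = i*A*t*M / (n*F)
Total charge passed Q = i*A*t = 0.4197*67*69874 = 1964849.8926 C
m = Q*M/(n*F) = 1964849.8926*64/(3*96485) = 434.43849 g

434.43849 g


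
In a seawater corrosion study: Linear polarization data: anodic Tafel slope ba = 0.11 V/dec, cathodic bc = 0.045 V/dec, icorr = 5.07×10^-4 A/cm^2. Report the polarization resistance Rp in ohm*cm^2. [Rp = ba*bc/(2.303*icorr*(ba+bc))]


Apply the Stern-Geary equation: Rp = ba*bc / (2.303*icorr*(ba+bc))
ba*bc = 0.11*0.045 = 0.00495
ba+bc = 0.155; 2.303*icorr*(ba+bc) = 2.303*5.07×10^-4*0.155 = 1.8098125×10^-4
Rp = 0.00495 / 1.8098125×10^-4 = 27.4 ohm*cm^2

27.4 ohm*cm^2


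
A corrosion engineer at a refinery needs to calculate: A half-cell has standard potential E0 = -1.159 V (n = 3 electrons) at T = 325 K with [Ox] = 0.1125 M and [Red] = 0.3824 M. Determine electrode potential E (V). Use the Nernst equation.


Apply the Nernst equation: E = E0 + (RT/nF)*ln([Ox]/[Red])
Step 1: RT/nF = 8.314*325/(3*96485) = 0.00933496 V
Step 2: [Ox]/[Red] = 0.1125/0.3824 = 0.294195
Step 3: ln(0.294195) = -1.223512
Step 4: correction = 0.00933496 * -1.223512 = -0.0114 V
E = -1.159 + -0.0114 = -1.1704 V

-1.1704 V


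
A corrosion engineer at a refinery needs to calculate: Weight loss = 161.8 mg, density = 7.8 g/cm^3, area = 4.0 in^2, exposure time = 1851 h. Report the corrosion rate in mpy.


Apply the mpy weight-loss relation: CR = 534 * W / (D * A * T)
Numerator: 534 * 161.8 = 86401.2
Denominator: 7.8 * 4.0 * 1851 = 57751.2
CR = 86401.2 / 57751.2 = 1.496 mpy

1.496 mpy


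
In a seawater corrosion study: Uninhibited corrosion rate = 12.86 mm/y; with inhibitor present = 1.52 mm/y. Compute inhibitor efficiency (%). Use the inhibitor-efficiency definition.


Apply the inhibitor-efficiency definition: IE = (CR_blank − CR_inh)/CR_blank × 100
IE = (12.86 − 1.52) / 12.86 × 100
IE = 11.34 / 12.86 × 100 = 88.2 %

88.2 %


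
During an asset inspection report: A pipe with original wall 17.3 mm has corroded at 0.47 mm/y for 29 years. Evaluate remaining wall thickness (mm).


Remaining wall = original − CR × time
t = 17.3 − 0.47*29 = 17.3 − 13.63 = 3.67 mm

3.67 mm


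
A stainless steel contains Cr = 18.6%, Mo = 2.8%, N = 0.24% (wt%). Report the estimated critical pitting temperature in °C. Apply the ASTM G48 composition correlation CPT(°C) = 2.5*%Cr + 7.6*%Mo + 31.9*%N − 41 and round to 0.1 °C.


Apply the ASTM G48 empirical CPT estimate: CPT(°C) = 2.5*%Cr + 7.6*%Mo + 31.9*%N − 41
2.5*18.6 = 46.5; 7.6*2.8 = 21.28; 31.9*0.24 = 7.656
CPT = 46.5 + 21.28 + 7.656 − 41 = 34.436 °C
Rounded to 0.1 °C: CPT ≈ 34.4 °C

34.4 °C


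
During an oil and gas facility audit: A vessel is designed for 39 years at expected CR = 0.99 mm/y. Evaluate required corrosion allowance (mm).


Corrosion allowance = CR × design life
CA = 0.99 * 39 = 38.61 mm

38.61 mm


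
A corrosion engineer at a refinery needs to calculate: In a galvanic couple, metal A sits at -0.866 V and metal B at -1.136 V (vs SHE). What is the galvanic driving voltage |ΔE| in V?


Driving voltage is the absolute potential difference.
|ΔE| = |-0.866 − (-1.136)| = 0.27 V

0.27 V


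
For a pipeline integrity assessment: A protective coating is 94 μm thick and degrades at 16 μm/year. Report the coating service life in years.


Service life = thickness / degradation rate
Life = 94 / 16 = 5.9 years

5.9 years


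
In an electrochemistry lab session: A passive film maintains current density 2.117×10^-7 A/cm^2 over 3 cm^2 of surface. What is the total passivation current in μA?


I = i_pass * A, then convert A → μA (×10^6)
I = 2.117×10^-7 * 3 * 10^6 = 0.64 μA

0.64 μA


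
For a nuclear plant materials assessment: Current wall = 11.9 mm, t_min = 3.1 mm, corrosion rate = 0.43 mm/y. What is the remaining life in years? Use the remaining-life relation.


Apply the remaining-life relation: RL = (t_current − t_min) / CR
RL = (11.9 − 3.1) / 0.43 = 8.8 / 0.43 = 20.5 years

20.5 years


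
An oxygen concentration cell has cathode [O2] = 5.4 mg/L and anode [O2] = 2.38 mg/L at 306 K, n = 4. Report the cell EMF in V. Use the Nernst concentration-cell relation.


Apply the Nernst concentration-cell relation: E = (RT/nF)*ln(C_cathode/C_anode)
RT/nF = 8.314*306/(4*96485) = 0.00659192 V
ln(5.4/2.38) = 0.8193
E = 0.00659192 * 0.8193 = 0.0054 V

0.0054 V


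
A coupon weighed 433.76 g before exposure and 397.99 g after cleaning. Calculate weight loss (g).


Weight loss = initial − final
WL = 433.76 − 397.99 = 35.77 g

35.77 g


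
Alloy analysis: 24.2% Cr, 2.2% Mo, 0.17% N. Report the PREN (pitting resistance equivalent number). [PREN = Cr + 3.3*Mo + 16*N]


Apply the PREN formula: PREN = Cr + 3.3*Mo + 16*N
PREN = 24.2 + 3.3*2.2 + 16*0.17
PREN = 24.2 + 7.26 + 2.72 = 34.18

34.18


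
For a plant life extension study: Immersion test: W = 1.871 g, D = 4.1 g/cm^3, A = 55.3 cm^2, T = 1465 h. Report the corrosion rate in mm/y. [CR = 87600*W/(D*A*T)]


Apply the mm/y weight-loss relation: CR = 87600 * W / (D * A * T)
Numerator: 87600 * 1.871 = 163899.6
Denominator: 4.1 * 55.3 * 1465 = 332159.45
CR = 163899.6 / 332159.45 = 0.49344 mm/y

0.49344 mm/y


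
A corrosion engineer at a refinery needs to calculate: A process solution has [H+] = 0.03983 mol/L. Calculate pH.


pH = −log10[H+]
pH = −log10(0.03983) = 1.4

1.4


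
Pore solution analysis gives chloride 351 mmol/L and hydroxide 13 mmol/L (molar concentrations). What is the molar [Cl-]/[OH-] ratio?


Threshold parameter = [Cl-] / [OH-] (molar basis; both in mmol/L, so units cancel)
Ratio = 351 / 13 = 27.0

27.0


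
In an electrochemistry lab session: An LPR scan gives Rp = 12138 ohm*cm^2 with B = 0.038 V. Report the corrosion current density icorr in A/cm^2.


Apply the Stern-Geary relation: icorr = B / Rp
icorr = 0.038 / 12138 = 3.131×10^-6 A/cm^2

3.131×10^-6 A/cm^2


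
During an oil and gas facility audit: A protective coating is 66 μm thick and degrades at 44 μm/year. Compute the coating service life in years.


Service life = thickness / degradation rate
Life = 66 / 44 = 1.5 years

1.5 years


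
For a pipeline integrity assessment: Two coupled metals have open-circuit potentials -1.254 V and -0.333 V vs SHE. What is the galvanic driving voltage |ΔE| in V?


Driving voltage is the absolute potential difference.
|ΔE| = |-1.254 − (-0.333)| = 0.921 V

0.921 V


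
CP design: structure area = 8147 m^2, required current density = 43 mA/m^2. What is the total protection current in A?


I = area * current density, then convert mA → A (÷1000)
I = 8147 * 43 / 1000 = 350.32 A

350.32 A


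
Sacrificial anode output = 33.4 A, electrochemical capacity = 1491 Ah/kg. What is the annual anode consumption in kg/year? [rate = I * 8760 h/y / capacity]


Annual consumption = current * hours per year / capacity
Rate = 33.4 * 8760 / 1491 = 196.2 kg/year

196.2 kg/year


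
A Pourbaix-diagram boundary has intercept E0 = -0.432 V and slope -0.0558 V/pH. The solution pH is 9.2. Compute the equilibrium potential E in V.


Apply the Pourbaix line equation: E = E0 + slope*pH
E = -0.432 + (-0.0558)*9.2 = -0.432 + (-0.51336) = -0.94536 V
Rounded to 4 decimal places: E = -0.9454 V

-0.9454 V


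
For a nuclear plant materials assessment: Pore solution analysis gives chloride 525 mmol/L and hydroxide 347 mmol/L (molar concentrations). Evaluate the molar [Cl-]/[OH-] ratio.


Threshold parameter = [Cl-] / [OH-] (molar basis; both in mmol/L, so units cancel)
Ratio = 525 / 347 = 1.51

1.51


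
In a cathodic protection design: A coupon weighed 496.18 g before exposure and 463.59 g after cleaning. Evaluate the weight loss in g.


Weight loss = initial − final
WL = 496.18 − 463.59 = 32.59 g

32.59 g


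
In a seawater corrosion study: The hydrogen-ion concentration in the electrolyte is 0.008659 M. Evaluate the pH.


pH = −log10[H+]
pH = −log10(0.008659) = 2.06

2.06


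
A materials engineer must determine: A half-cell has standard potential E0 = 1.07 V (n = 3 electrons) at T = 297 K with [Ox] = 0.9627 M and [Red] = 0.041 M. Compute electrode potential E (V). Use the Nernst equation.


Apply the Nernst equation: E = E0 + (RT/nF)*ln([Ox]/[Red])
Step 1: RT/nF = 8.314*297/(3*96485) = 0.00853071 V
Step 2: [Ox]/[Red] = 0.9627/0.041 = 23.480488
Step 3: ln(23.480488) = 3.15617
Step 4: correction = 0.00853071 * 3.15617 = 0.0269 V
E = 1.07 + 0.0269 = 1.0969 V

1.0969 V


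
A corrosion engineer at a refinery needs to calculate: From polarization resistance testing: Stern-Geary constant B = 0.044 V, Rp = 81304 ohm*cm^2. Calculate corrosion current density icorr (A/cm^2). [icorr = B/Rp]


Apply the Stern-Geary relation: icorr = B / Rp
icorr = 0.044 / 81304 = 5.412×10^-7 A/cm^2

5.412×10^-7 A/cm^2


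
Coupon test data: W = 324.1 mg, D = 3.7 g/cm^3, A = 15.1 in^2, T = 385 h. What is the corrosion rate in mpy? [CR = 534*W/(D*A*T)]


Apply the mpy weight-loss relation: CR = 534 * W / (D * A * T)
Numerator: 534 * 324.1 = 173069.4
Denominator: 3.7 * 15.1 * 385 = 21509.95
CR = 173069.4 / 21509.95 = 8.046 mpy

8.046 mpy


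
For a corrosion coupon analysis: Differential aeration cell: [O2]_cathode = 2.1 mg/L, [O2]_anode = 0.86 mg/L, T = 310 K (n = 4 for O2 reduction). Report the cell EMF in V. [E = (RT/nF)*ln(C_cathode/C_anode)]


Apply the Nernst concentration-cell relation: E = (RT/nF)*ln(C_cathode/C_anode)
RT/nF = 8.314*310/(4*96485) = 0.00667808 V
ln(2.1/0.86) = 0.89276
E = 0.00667808 * 0.89276 = 0.00596 V

0.00596 V


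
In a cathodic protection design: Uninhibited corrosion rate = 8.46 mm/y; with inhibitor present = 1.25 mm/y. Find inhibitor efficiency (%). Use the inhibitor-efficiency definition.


Apply the inhibitor-efficiency definition: IE = (CR_blank − CR_inh)/CR_blank × 100
IE = (8.46 − 1.25) / 8.46 × 100
IE = 7.21 / 8.46 × 100 = 85.2 %

85.2 %


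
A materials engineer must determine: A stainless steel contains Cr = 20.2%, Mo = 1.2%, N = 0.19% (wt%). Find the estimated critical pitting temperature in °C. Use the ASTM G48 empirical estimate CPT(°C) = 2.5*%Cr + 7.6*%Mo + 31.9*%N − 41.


Apply the ASTM G48 empirical CPT estimate: CPT(°C) = 2.5*%Cr + 7.6*%Mo + 31.9*%N − 41
2.5*20.2 = 50.5; 7.6*1.2 = 9.12; 31.9*0.19 = 6.061
CPT = 50.5 + 9.12 + 6.061 − 41 = 24.681 °C
Rounded to 0.1 °C: CPT ≈ 24.7 °C

24.7 °C


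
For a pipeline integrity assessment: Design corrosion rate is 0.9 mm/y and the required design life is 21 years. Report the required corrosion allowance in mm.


Corrosion allowance = CR × design life
CA = 0.9 * 21 = 18.9 mm

18.9 mm


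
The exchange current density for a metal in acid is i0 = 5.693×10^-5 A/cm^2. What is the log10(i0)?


i0 = 5.693×10^-5 A/cm^2
log10(i0) = -4.245

-4.245


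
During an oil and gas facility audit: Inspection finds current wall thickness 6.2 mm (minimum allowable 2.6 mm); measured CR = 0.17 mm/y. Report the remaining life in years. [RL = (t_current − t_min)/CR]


Apply the remaining-life relation: RL = (t_current − t_min) / CR
RL = (6.2 − 2.6) / 0.17 = 3.6 / 0.17 = 21.2 years

21.2 years


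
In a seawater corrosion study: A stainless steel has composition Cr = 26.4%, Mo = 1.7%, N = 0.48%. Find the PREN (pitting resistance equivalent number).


Apply the PREN formula: PREN = Cr + 3.3*Mo + 16*N
PREN = 26.4 + 3.3*1.7 + 16*0.48
PREN = 26.4 + 5.61 + 7.68 = 39.69

39.69


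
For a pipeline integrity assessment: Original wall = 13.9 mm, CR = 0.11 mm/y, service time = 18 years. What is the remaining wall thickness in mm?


Remaining wall = original − CR × time
t = 13.9 − 0.11*18 = 13.9 − 1.98 = 11.92 mm

11.92 mm


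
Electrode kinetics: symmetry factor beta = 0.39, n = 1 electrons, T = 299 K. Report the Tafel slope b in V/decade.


Apply the Tafel slope relation: b = 2.303*R*T/(beta*n*F)
Numerator: 2.303 * 8.314 * 299 = 5725.0
Denominator: 0.39 * 1 * 96485 = 37629.15
b = 5725.0 / 37629.15 = 0.1521 V/decade

0.1521 V/decade


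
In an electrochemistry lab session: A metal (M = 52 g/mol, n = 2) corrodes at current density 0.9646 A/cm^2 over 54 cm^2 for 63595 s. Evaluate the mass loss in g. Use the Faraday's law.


Apply Faraday's law: m = i*A*t*M / (n*F)
Total charge passed Q = i*A*t = 0.9646*54*63595 = 3312561.798 C
m = Q*M/(n*F) = 3312561.798*52/(2*96485) = 892.64245 g

892.64245 g


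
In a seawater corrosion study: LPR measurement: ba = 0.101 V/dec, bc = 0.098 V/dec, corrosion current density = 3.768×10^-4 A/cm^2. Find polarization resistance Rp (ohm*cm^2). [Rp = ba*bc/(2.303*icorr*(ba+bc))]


Apply the Stern-Geary equation: Rp = ba*bc / (2.303*icorr*(ba+bc))
ba*bc = 0.101*0.098 = 0.009898
ba+bc = 0.199; 2.303*icorr*(ba+bc) = 2.303*3.768×10^-4*0.199 = 1.7268631×10^-4
Rp = 0.009898 / 1.7268631×10^-4 = 57.32 ohm*cm^2

57.32 ohm*cm^2


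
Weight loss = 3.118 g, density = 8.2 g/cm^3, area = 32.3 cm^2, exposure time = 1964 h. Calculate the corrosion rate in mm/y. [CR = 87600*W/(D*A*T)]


Apply the mm/y weight-loss relation: CR = 87600 * W / (D * A * T)
Numerator: 87600 * 3.118 = 273136.8
Denominator: 8.2 * 32.3 * 1964 = 520185.04
CR = 273136.8 / 520185.04 = 0.5251 mm/y

0.5251 mm/y


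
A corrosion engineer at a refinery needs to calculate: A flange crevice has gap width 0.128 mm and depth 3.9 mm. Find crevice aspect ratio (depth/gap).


Aspect ratio = depth / gap
Ratio = 3.9 / 0.128 = 30.5

30.5


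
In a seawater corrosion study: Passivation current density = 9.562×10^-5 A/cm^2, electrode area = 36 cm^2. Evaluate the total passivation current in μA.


I = i_pass * A, then convert A → μA (×10^6)
I = 9.562×10^-5 * 36 * 10^6 = 3442.32 μA

3442.32 μA


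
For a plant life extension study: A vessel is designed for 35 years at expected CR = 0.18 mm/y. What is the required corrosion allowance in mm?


Corrosion allowance = CR × design life
CA = 0.18 * 35 = 6.3 mm

6.3 mm


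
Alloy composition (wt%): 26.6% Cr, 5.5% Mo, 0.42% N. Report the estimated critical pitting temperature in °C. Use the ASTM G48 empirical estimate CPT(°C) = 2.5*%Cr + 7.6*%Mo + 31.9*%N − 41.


Apply the ASTM G48 empirical CPT estimate: CPT(°C) = 2.5*%Cr + 7.6*%Mo + 31.9*%N − 41
2.5*26.6 = 66.5; 7.6*5.5 = 41.8; 31.9*0.42 = 13.398
CPT = 66.5 + 41.8 + 13.398 − 41 = 80.698 °C
Rounded to 0.1 °C: CPT ≈ 80.7 °C

80.7 °C


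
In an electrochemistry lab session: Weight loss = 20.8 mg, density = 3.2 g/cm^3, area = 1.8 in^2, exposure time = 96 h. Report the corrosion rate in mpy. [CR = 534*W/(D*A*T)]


Apply the mpy weight-loss relation: CR = 534 * W / (D * A * T)
Numerator: 534 * 20.8 = 11107.2
Denominator: 3.2 * 1.8 * 96 = 552.96
CR = 11107.2 / 552.96 = 20.0868 mpy

20.0868 mpy


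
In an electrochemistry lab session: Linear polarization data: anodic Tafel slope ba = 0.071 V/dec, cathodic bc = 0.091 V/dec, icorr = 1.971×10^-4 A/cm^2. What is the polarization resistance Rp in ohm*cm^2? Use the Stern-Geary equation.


Apply the Stern-Geary equation: Rp = ba*bc / (2.303*icorr*(ba+bc))
ba*bc = 0.071*0.091 = 0.006461
ba+bc = 0.162; 2.303*icorr*(ba+bc) = 2.303*1.971×10^-4*0.162 = 7.3535251×10^-5
Rp = 0.006461 / 7.3535251×10^-5 = 87.9 ohm*cm^2

87.9 ohm*cm^2


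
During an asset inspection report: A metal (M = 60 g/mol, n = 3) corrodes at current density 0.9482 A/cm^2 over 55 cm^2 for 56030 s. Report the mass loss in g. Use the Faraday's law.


Apply Faraday's law: m = i*A*t*M / (n*F)
Total charge passed Q = i*A*t = 0.9482*55*56030 = 2922020.53 C
m = Q*M/(n*F) = 2922020.53*60/(3*96485) = 605.694 g

605.694 g


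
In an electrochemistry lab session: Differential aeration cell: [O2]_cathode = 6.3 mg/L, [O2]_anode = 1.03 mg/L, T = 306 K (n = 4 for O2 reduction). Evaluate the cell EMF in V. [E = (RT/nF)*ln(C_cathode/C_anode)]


Apply the Nernst concentration-cell relation: E = (RT/nF)*ln(C_cathode/C_anode)
RT/nF = 8.314*306/(4*96485) = 0.00659192 V
ln(6.3/1.03) = 1.81099
E = 0.00659192 * 1.81099 = 0.01194 V

0.01194 V


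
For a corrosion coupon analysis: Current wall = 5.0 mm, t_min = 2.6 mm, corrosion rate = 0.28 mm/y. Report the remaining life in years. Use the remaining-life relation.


Apply the remaining-life relation: RL = (t_current − t_min) / CR
RL = (5.0 − 2.6) / 0.28 = 2.4 / 0.28 = 8.6 years

8.6 years


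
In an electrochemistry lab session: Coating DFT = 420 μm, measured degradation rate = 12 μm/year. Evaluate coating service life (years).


Service life = thickness / degradation rate
Life = 420 / 12 = 35.0 years

35.0 years


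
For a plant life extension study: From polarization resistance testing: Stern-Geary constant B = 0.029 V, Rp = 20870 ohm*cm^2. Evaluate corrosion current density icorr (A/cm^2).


Apply the Stern-Geary relation: icorr = B / Rp
icorr = 0.029 / 20870 = 1.39×10^-6 A/cm^2

1.39×10^-6 A/cm^2


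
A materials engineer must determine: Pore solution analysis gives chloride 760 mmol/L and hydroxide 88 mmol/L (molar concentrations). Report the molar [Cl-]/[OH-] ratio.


Threshold parameter = [Cl-] / [OH-] (molar basis; both in mmol/L, so units cancel)
Ratio = 760 / 88 = 8.64

8.64


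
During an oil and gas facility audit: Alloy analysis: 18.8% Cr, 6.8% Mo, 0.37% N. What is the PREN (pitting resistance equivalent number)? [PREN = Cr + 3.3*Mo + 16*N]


Apply the PREN formula: PREN = Cr + 3.3*Mo + 16*N
PREN = 18.8 + 3.3*6.8 + 16*0.37
PREN = 18.8 + 22.44 + 5.92 = 47.16

47.16


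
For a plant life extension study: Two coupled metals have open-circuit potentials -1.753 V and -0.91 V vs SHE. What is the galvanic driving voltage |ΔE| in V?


Driving voltage is the absolute potential difference.
|ΔE| = |-1.753 − (-0.91)| = 0.843 V

0.843 V
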